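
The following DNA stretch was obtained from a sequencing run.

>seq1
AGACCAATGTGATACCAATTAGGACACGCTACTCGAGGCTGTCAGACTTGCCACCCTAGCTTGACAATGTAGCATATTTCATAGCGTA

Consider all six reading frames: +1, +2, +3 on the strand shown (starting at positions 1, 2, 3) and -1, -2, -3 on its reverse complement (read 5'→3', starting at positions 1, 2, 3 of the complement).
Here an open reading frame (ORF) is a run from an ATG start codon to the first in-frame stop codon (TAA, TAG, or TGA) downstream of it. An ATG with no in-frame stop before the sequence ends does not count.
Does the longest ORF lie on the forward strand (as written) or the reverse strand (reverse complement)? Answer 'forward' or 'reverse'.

reverse

Reverse complement (5'→3'): TACGCTATGAAATATGCTACATTGTCAAGCTAGGGTGGCAAGTCTGACAGCCTCGAGTAGCGTGTCCTAATTGGTATCACATTGGTCT
Frame +1: AGA CCA ATG TGA TAC CAA TTA GGA CAC GCT ACT CGA GGC TGT CAG ACT TGC CAC CCT AGC TTG ACA ATG TAG CAT ATT TCA TAG CGT — ATG at 7, stop TGA at 10 → 6 nt; ATG at 67, stop TAG at 70 → 6 nt.
Frame +2: GAC CAA TGT GAT ACC AAT TAG GAC ACG CTA CTC GAG GCT GTC AGA CTT GCC ACC CTA GCT TGA CAA TGT AGC ATA TTT CAT AGC GTA — no ATG→stop ORF.
Frame +3: ACC AAT GTG ATA CCA ATT AGG ACA CGC TAC TCG AGG CTG TCA GAC TTG CCA CCC TAG CTT GAC AAT GTA GCA TAT TTC ATA GCG — no ATG→stop ORF.
Frame -1: TAC GCT ATG AAA TAT GCT ACA TTG TCA AGC TAG GGT GGC AAG TCT GAC AGC CTC GAG TAG CGT GTC CTA ATT GGT ATC ACA TTG GTC — ATG at 7, stop TAG at 31 → 27 nt.
Frame -2: ACG CTA TGA AAT ATG CTA CAT TGT CAA GCT AGG GTG GCA AGT CTG ACA GCC TCG AGT AGC GTG TCC TAA TTG GTA TCA CAT TGG TCT — ATG at 14, stop TAA at 68 → 57 nt.
Frame -3: CGC TAT GAA ATA TGC TAC ATT GTC AAG CTA GGG TGG CAA GTC TGA CAG CCT CGA GTA GCG TGT CCT AAT TGG TAT CAC ATT GGT — no ATG→stop ORF.
Forward-strand max 6 nt; reverse-strand max 57 nt. The reverse strand has the longer ORF.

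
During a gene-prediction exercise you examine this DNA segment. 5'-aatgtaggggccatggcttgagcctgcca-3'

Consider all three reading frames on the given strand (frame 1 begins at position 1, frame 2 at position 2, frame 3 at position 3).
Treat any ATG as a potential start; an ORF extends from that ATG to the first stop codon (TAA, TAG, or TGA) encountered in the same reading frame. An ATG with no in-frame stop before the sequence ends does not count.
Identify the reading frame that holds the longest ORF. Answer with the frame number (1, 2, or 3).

Frame 1: AAT GTA GGG GCC ATG GCT TGA GCC TGC — ATG at 13, stop TGA at 19 → 9 nt.
Frame 2: ATG TAG GGG CCA TGG CTT GAG CCT GCC — ATG at 2, stop TAG at 5 → 6 nt.
Frame 3: TGT AGG GGC CAT GGC TTG AGC CTG CCA — no ATG→stop ORF.
Longest ORF is 9 nt in frame 1 (positions 13–21).

1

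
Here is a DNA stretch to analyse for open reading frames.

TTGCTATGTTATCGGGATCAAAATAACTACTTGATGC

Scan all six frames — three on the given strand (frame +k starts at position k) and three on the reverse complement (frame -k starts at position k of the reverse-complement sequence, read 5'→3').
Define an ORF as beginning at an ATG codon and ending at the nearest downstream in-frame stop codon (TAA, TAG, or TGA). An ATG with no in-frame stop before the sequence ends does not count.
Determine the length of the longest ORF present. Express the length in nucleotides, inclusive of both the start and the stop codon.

Reverse complement (5'→3'): GCATCAAGTAGTTATTTTGATCCCGATAACATAGCAA
Frame +1: TTG CTA TGT TAT CGG GAT CAA AAT AAC TAC TTG ATG — no ATG→stop ORF.
Frame +2: TGC TAT GTT ATC GGG ATC AAA ATA ACT ACT TGA TGC — no ATG→stop ORF.
Frame +3: GCT ATG TTA TCG GGA TCA AAA TAA CTA CTT GAT — ATG at 6, stop TAA at 24 → 21 nt.
Frame -1: GCA TCA AGT AGT TAT TTT GAT CCC GAT AAC ATA GCA — no ATG→stop ORF.
Frame -2: CAT CAA GTA GTT ATT TTG ATC CCG ATA ACA TAG CAA — no ATG→stop ORF.
Frame -3: ATC AAG TAG TTA TTT TGA TCC CGA TAA CAT AGC — no ATG→stop ORF.
Longest: frame +3, positions 6–26, 21 nt = 7 codons = 6 aa. → 21 nucleotides.

21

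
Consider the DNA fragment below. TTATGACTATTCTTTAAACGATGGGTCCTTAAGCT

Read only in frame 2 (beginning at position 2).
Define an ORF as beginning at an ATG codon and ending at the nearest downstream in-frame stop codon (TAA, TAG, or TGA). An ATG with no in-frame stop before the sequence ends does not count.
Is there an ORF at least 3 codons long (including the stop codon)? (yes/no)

Frame 2: TAT GAC TAT TCT TTA AAC GAT GGG TCC TTA AGC — no ATG→stop ORF.
Largest ORF found is 0 codons < 3, so no.

no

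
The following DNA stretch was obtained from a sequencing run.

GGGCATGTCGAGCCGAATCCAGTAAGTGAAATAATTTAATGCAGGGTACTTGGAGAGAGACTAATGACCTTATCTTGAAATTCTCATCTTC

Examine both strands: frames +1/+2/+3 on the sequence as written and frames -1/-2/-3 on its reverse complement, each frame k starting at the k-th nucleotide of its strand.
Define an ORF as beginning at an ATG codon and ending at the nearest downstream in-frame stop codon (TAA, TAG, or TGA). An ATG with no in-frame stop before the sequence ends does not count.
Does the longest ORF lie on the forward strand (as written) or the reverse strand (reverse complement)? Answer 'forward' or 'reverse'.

forward

Reverse complement (5'→3'): GAAGATGAGAATTTCAAGATAAGGTCATTAGTCTCTCTCCAAGTACCCTGCATTAAATTATTTCACTTACTGGATTCGGCTCGACATGCCC
Frame +1: GGG CAT GTC GAG CCG AAT CCA GTA AGT GAA ATA ATT TAA TGC AGG GTA CTT GGA GAG AGA CTA ATG ACC TTA TCT TGA AAT TCT CAT CTT — ATG at 64, stop TGA at 76 → 15 nt.
Frame +2: GGC ATG TCG AGC CGA ATC CAG TAA GTG AAA TAA TTT AAT GCA GGG TAC TTG GAG AGA GAC TAA TGA CCT TAT CTT GAA ATT CTC ATC TTC — ATG at 5, stop TAA at 23 → 21 nt.
Frame +3: GCA TGT CGA GCC GAA TCC AGT AAG TGA AAT AAT TTA ATG CAG GGT ACT TGG AGA GAG ACT AAT GAC CTT ATC TTG AAA TTC TCA TCT — no ATG→stop ORF.
Frame -1: GAA GAT GAG AAT TTC AAG ATA AGG TCA TTA GTC TCT CTC CAA GTA CCC TGC ATT AAA TTA TTT CAC TTA CTG GAT TCG GCT CGA CAT GCC — no ATG→stop ORF.
Frame -2: AAG ATG AGA ATT TCA AGA TAA GGT CAT TAG TCT CTC TCC AAG TAC CCT GCA TTA AAT TAT TTC ACT TAC TGG ATT CGG CTC GAC ATG CCC — ATG at 5, stop TAA at 20 → 18 nt.
Frame -3: AGA TGA GAA TTT CAA GAT AAG GTC ATT AGT CTC TCT CCA AGT ACC CTG CAT TAA ATT ATT TCA CTT ACT GGA TTC GGC TCG ACA TGC — no ATG→stop ORF.
Forward-strand max 21 nt; reverse-strand max 18 nt. The forward strand has the longer ORF.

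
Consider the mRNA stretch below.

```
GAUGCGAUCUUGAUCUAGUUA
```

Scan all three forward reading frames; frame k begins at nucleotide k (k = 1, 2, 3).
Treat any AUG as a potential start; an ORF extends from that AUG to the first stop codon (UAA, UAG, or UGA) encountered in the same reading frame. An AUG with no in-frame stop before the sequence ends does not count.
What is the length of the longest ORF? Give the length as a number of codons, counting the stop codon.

Frame 1: GAU GCG AUC UUG AUC UAG UUA — no AUG→stop ORF.
Frame 2: AUG CGA UCU UGA UCU AGU — AUG at 2, stop UGA at 11 → 12 nt.
Frame 3: UGC GAU CUU GAU CUA GUU — no AUG→stop ORF.
Longest: frame 2, positions 2–13, 12 nt = 4 codons = 3 aa. → 4 codons.

4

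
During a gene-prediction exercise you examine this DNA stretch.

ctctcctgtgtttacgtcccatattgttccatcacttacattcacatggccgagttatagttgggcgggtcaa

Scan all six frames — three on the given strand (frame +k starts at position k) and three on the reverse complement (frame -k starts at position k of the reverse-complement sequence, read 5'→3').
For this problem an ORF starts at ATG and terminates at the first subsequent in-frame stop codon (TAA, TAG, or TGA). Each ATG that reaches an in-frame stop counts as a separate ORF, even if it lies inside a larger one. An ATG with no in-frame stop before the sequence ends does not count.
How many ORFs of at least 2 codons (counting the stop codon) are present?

4

Reverse complement (5'→3'): TTGACCCGCCCAACTATAACTCGGCCATGTGAATGTAAGTGATGGAACAATATGGGACGTAAACACAGGAGAG
Frame +1: CTC TCC TGT GTT TAC GTC CCA TAT TGT TCC ATC ACT TAC ATT CAC ATG GCC GAG TTA TAG TTG GGC GGG TCA — ATG at 46, stop TAG at 58 → 15 nt.
Frame +2: TCT CCT GTG TTT ACG TCC CAT ATT GTT CCA TCA CTT ACA TTC ACA TGG CCG AGT TAT AGT TGG GCG GGT CAA — no ATG→stop ORF.
Frame +3: CTC CTG TGT TTA CGT CCC ATA TTG TTC CAT CAC TTA CAT TCA CAT GGC CGA GTT ATA GTT GGG CGG GTC — no ATG→stop ORF.
Frame -1: TTG ACC CGC CCA ACT ATA ACT CGG CCA TGT GAA TGT AAG TGA TGG AAC AAT ATG GGA CGT AAA CAC AGG AGA — no ATG→stop ORF.
Frame -2: TGA CCC GCC CAA CTA TAA CTC GGC CAT GTG AAT GTA AGT GAT GGA ACA ATA TGG GAC GTA AAC ACA GGA GAG — no ATG→stop ORF.
Frame -3: GAC CCG CCC AAC TAT AAC TCG GCC ATG TGA ATG TAA GTG ATG GAA CAA TAT GGG ACG TAA ACA CAG GAG — ATG at 27, stop TGA at 30 → 6 nt; ATG at 33, stop TAA at 36 → 6 nt; ATG at 42, stop TAA at 60 → 21 nt.
ORFs ≥ 2 codons: frame +1 46–60 (5 codons), frame -3 27–32 (2 codons), frame -3 33–38 (2 codons), frame -3 42–62 (7 codons). Count = 4.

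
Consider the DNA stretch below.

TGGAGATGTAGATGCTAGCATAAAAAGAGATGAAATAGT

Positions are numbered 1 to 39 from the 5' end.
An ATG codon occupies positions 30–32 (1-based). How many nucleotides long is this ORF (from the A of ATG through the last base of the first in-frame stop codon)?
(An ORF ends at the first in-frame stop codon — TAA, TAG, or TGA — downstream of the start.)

Codons from position 30: ATG (30–32), AAA (33–35), TAG (36–38).
TAG is the first in-frame stop; ORF spans 30–38, 9 nucleotides.

9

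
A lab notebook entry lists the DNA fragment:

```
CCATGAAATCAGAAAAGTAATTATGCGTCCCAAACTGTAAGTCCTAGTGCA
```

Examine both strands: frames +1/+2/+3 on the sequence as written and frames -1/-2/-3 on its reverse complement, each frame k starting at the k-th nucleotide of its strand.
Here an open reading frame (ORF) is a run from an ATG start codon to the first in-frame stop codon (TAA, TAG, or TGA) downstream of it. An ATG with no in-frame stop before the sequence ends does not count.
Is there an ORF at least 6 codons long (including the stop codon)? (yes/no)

Reverse complement (5'→3'): TGCACTAGGACTTACAGTTTGGGACGCATAATTACTTTTCTGATTTCATGG
Frame +1: CCA TGA AAT CAG AAA AGT AAT TAT GCG TCC CAA ACT GTA AGT CCT AGT GCA — no ATG→stop ORF.
Frame +2: CAT GAA ATC AGA AAA GTA ATT ATG CGT CCC AAA CTG TAA GTC CTA GTG — ATG at 23, stop TAA at 38 → 18 nt.
Frame +3: ATG AAA TCA GAA AAG TAA TTA TGC GTC CCA AAC TGT AAG TCC TAG TGC — ATG at 3, stop TAA at 18 → 18 nt.
Frame -1: TGC ACT AGG ACT TAC AGT TTG GGA CGC ATA ATT ACT TTT CTG ATT TCA TGG — no ATG→stop ORF.
Frame -2: GCA CTA GGA CTT ACA GTT TGG GAC GCA TAA TTA CTT TTC TGA TTT CAT — no ATG→stop ORF.
Frame -3: CAC TAG GAC TTA CAG TTT GGG ACG CAT AAT TAC TTT TCT GAT TTC ATG — no ATG→stop ORF.
Frame +2 has an ORF of 6 codons (positions 23–40) ≥ 6, so yes.

yes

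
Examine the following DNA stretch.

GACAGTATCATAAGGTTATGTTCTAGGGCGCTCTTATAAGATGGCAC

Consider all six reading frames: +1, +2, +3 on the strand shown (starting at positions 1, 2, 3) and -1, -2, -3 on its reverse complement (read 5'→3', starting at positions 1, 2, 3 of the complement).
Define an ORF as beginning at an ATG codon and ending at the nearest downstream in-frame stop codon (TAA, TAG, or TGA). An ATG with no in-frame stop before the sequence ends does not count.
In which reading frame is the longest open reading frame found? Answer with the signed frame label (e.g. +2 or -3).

Reverse complement (5'→3'): GTGCCATCTTATAAGAGCGCCCTAGAACATAACCTTATGATACTGTC
Frame +1: GAC AGT ATC ATA AGG TTA TGT TCT AGG GCG CTC TTA TAA GAT GGC — no ATG→stop ORF.
Frame +2: ACA GTA TCA TAA GGT TAT GTT CTA GGG CGC TCT TAT AAG ATG GCA — no ATG→stop ORF.
Frame +3: CAG TAT CAT AAG GTT ATG TTC TAG GGC GCT CTT ATA AGA TGG CAC — ATG at 18, stop TAG at 24 → 9 nt.
Frame -1: GTG CCA TCT TAT AAG AGC GCC CTA GAA CAT AAC CTT ATG ATA CTG — no ATG→stop ORF.
Frame -2: TGC CAT CTT ATA AGA GCG CCC TAG AAC ATA ACC TTA TGA TAC TGT — no ATG→stop ORF.
Frame -3: GCC ATC TTA TAA GAG CGC CCT AGA ACA TAA CCT TAT GAT ACT GTC — no ATG→stop ORF.
Longest ORF is 9 nt in frame +3 (positions 18–26).

+3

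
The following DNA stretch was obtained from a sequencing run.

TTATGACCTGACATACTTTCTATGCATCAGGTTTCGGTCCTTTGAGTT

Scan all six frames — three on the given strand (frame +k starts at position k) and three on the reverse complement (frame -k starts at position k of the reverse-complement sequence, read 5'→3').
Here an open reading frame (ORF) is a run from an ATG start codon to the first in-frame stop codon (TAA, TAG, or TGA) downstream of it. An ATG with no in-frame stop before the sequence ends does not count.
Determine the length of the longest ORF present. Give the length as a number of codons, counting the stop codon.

Reverse complement (5'→3'): AACTCAAAGGACCGAAACCTGATGCATAGAAAGTATGTCAGGTCATAA
Frame +1: TTA TGA CCT GAC ATA CTT TCT ATG CAT CAG GTT TCG GTC CTT TGA GTT — ATG at 22, stop TGA at 43 → 24 nt.
Frame +2: TAT GAC CTG ACA TAC TTT CTA TGC ATC AGG TTT CGG TCC TTT GAG — no ATG→stop ORF.
Frame +3: ATG ACC TGA CAT ACT TTC TAT GCA TCA GGT TTC GGT CCT TTG AGT — ATG at 3, stop TGA at 9 → 9 nt.
Frame -1: AAC TCA AAG GAC CGA AAC CTG ATG CAT AGA AAG TAT GTC AGG TCA TAA — ATG at 22, stop TAA at 46 → 27 nt.
Frame -2: ACT CAA AGG ACC GAA ACC TGA TGC ATA GAA AGT ATG TCA GGT CAT — no ATG→stop ORF.
Frame -3: CTC AAA GGA CCG AAA CCT GAT GCA TAG AAA GTA TGT CAG GTC ATA — no ATG→stop ORF.
Longest: frame -1, positions 22–48, 27 nt = 9 codons = 8 aa. → 9 codons.

9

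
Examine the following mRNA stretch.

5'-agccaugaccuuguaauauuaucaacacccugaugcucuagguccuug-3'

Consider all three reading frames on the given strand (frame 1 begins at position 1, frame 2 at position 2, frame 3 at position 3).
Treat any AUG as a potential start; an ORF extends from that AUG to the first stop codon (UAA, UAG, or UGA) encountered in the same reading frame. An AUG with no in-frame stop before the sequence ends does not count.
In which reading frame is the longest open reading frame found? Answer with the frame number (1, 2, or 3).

2

Frame 1: AGC CAU GAC CUU GUA AUA UUA UCA ACA CCC UGA UGC UCU AGG UCC UUG — no AUG→stop ORF.
Frame 2: GCC AUG ACC UUG UAA UAU UAU CAA CAC CCU GAU GCU CUA GGU CCU — AUG at 5, stop UAA at 14 → 12 nt.
Frame 3: CCA UGA CCU UGU AAU AUU AUC AAC ACC CUG AUG CUC UAG GUC CUU — AUG at 33, stop UAG at 39 → 9 nt.
Longest ORF is 12 nt in frame 2 (positions 5–16).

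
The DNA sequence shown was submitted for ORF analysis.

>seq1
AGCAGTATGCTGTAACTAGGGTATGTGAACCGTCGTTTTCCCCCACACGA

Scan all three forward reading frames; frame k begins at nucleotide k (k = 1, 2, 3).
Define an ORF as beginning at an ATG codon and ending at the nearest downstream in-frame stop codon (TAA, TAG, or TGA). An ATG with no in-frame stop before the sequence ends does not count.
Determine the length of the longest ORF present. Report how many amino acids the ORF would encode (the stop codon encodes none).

2

Frame 1: AGC AGT ATG CTG TAA CTA GGG TAT GTG AAC CGT CGT TTT CCC CCA CAC — ATG at 7, stop TAA at 13 → 9 nt.
Frame 2: GCA GTA TGC TGT AAC TAG GGT ATG TGA ACC GTC GTT TTC CCC CAC ACG — ATG at 23, stop TGA at 26 → 6 nt.
Frame 3: CAG TAT GCT GTA ACT AGG GTA TGT GAA CCG TCG TTT TCC CCC ACA CGA — no ATG→stop ORF.
Longest: frame 1, positions 7–15, 9 nt = 3 codons = 2 aa. → 2 amino acids.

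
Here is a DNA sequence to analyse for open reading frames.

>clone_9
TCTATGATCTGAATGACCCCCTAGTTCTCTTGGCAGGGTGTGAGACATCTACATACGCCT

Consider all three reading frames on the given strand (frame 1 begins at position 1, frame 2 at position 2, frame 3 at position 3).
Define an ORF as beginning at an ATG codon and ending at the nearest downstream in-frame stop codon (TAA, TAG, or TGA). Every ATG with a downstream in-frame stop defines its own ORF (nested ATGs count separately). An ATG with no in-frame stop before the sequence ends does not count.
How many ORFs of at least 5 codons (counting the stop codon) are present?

Frame 1: TCT ATG ATC TGA ATG ACC CCC TAG TTC TCT TGG CAG GGT GTG AGA CAT CTA CAT ACG CCT — ATG at 4, stop TGA at 10 → 9 nt; ATG at 13, stop TAG at 22 → 12 nt.
Frame 2: CTA TGA TCT GAA TGA CCC CCT AGT TCT CTT GGC AGG GTG TGA GAC ATC TAC ATA CGC — no ATG→stop ORF.
Frame 3: TAT GAT CTG AAT GAC CCC CTA GTT CTC TTG GCA GGG TGT GAG ACA TCT ACA TAC GCC — no ATG→stop ORF.
No ORF reaches 5 codons. Count = 0.

0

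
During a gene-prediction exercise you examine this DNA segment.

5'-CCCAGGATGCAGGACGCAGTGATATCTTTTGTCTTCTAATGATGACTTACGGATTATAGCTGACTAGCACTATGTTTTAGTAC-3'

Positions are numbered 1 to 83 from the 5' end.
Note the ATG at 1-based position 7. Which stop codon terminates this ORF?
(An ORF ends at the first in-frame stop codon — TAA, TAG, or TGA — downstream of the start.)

TAA

Codons from position 7: ATG (7–9), CAG (10–12), GAC (13–15), GCA (16–18), GTG (19–21), ATA (22–24), TCT (25–27), TTT (28–30), GTC (31–33), TTC (34–36), TAA (37–39).
The first in-frame stop codon is TAA.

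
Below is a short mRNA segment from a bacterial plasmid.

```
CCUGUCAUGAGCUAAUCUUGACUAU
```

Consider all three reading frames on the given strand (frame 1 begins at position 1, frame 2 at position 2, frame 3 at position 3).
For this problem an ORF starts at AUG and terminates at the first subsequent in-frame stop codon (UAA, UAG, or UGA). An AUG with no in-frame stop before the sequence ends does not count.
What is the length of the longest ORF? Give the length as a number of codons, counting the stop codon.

3

Frame 1: CCU GUC AUG AGC UAA UCU UGA CUA — AUG at 7, stop UAA at 13 → 9 nt.
Frame 2: CUG UCA UGA GCU AAU CUU GAC UAU — no AUG→stop ORF.
Frame 3: UGU CAU GAG CUA AUC UUG ACU — no AUG→stop ORF.
Longest: frame 1, positions 7–15, 9 nt = 3 codons = 2 aa. → 3 codons.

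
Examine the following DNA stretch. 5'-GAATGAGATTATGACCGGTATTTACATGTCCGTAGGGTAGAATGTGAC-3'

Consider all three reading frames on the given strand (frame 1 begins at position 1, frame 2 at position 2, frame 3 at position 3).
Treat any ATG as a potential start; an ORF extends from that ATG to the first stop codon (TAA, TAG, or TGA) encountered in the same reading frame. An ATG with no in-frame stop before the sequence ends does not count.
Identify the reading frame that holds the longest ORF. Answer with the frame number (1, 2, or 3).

Frame 1: GAA TGA GAT TAT GAC CGG TAT TTA CAT GTC CGT AGG GTA GAA TGT GAC — no ATG→stop ORF.
Frame 2: AAT GAG ATT ATG ACC GGT ATT TAC ATG TCC GTA GGG TAG AAT GTG — ATG at 11, stop TAG at 38 → 30 nt; ATG at 26, stop TAG at 38 → 15 nt.
Frame 3: ATG AGA TTA TGA CCG GTA TTT ACA TGT CCG TAG GGT AGA ATG TGA — ATG at 3, stop TGA at 12 → 12 nt; ATG at 42, stop TGA at 45 → 6 nt.
Longest ORF is 30 nt in frame 2 (positions 11–40).

2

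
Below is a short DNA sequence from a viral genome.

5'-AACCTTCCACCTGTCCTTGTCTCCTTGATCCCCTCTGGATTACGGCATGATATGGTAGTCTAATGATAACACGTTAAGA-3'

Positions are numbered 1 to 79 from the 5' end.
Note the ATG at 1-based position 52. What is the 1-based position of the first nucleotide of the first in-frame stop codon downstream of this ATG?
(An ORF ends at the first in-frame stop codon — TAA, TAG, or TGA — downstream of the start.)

Codons from position 52: ATG (52–54), GTA (55–57), GTC (58–60), TAA (61–63).
TAA is a stop codon; it begins at position 61.

61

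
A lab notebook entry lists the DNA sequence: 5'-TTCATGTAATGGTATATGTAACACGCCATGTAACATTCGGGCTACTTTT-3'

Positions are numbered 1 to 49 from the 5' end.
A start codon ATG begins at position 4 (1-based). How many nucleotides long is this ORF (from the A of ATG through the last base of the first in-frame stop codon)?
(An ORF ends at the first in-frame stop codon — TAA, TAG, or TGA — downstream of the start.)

Codons from position 4: ATG (4–6), TAA (7–9).
TAA is the first in-frame stop; ORF spans 4–9, 6 nucleotides.

6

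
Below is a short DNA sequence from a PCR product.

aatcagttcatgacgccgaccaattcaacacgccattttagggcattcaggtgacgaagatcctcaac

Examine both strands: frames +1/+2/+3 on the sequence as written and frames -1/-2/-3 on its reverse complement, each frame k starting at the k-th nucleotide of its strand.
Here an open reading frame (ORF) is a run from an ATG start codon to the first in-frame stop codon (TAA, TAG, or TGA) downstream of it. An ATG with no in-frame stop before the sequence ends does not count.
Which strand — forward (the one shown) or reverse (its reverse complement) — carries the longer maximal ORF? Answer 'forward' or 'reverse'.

Reverse complement (5'→3'): GTTGAGGATCTTCGTCACCTGAATGCCCTAAAATGGCGTGTTGAATTGGTCGGCGTCATGAACTGATT
Frame +1: AAT CAG TTC ATG ACG CCG ACC AAT TCA ACA CGC CAT TTT AGG GCA TTC AGG TGA CGA AGA TCC TCA — ATG at 10, stop TGA at 52 → 45 nt.
Frame +2: ATC AGT TCA TGA CGC CGA CCA ATT CAA CAC GCC ATT TTA GGG CAT TCA GGT GAC GAA GAT CCT CAA — no ATG→stop ORF.
Frame +3: TCA GTT CAT GAC GCC GAC CAA TTC AAC ACG CCA TTT TAG GGC ATT CAG GTG ACG AAG ATC CTC AAC — no ATG→stop ORF.
Frame -1: GTT GAG GAT CTT CGT CAC CTG AAT GCC CTA AAA TGG CGT GTT GAA TTG GTC GGC GTC ATG AAC TGA — ATG at 58, stop TGA at 64 → 9 nt.
Frame -2: TTG AGG ATC TTC GTC ACC TGA ATG CCC TAA AAT GGC GTG TTG AAT TGG TCG GCG TCA TGA ACT GAT — ATG at 23, stop TAA at 29 → 9 nt.
Frame -3: TGA GGA TCT TCG TCA CCT GAA TGC CCT AAA ATG GCG TGT TGA ATT GGT CGG CGT CAT GAA CTG ATT — ATG at 33, stop TGA at 42 → 12 nt.
Forward-strand max 45 nt; reverse-strand max 12 nt. The forward strand has the longer ORF.

forward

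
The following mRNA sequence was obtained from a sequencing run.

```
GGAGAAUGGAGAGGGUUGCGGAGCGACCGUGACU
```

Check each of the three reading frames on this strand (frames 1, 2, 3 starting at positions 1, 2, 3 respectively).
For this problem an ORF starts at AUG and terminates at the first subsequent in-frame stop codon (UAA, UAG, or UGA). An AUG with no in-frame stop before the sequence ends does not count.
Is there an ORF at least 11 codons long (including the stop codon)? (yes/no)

no

Frame 1: GGA GAA UGG AGA GGG UUG CGG AGC GAC CGU GAC — no AUG→stop ORF.
Frame 2: GAG AAU GGA GAG GGU UGC GGA GCG ACC GUG ACU — no AUG→stop ORF.
Frame 3: AGA AUG GAG AGG GUU GCG GAG CGA CCG UGA — AUG at 6, stop UGA at 30 → 27 nt.
Largest ORF found is 9 codons < 11, so no.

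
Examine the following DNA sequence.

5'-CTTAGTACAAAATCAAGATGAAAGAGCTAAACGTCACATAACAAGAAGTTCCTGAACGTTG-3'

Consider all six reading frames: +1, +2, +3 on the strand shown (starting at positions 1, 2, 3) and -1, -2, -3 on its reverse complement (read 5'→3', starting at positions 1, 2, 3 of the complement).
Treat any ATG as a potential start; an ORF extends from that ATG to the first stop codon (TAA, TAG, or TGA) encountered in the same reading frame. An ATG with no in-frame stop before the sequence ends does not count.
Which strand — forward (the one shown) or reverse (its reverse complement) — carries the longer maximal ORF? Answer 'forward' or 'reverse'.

forward

Reverse complement (5'→3'): CAACGTTCAGGAACTTCTTGTTATGTGACGTTTAGCTCTTTCATCTTGATTTTGTACTAAG
Frame +1: CTT AGT ACA AAA TCA AGA TGA AAG AGC TAA ACG TCA CAT AAC AAG AAG TTC CTG AAC GTT — no ATG→stop ORF.
Frame +2: TTA GTA CAA AAT CAA GAT GAA AGA GCT AAA CGT CAC ATA ACA AGA AGT TCC TGA ACG TTG — no ATG→stop ORF.
Frame +3: TAG TAC AAA ATC AAG ATG AAA GAG CTA AAC GTC ACA TAA CAA GAA GTT CCT GAA CGT — ATG at 18, stop TAA at 39 → 24 nt.
Frame -1: CAA CGT TCA GGA ACT TCT TGT TAT GTG ACG TTT AGC TCT TTC ATC TTG ATT TTG TAC TAA — no ATG→stop ORF.
Frame -2: AAC GTT CAG GAA CTT CTT GTT ATG TGA CGT TTA GCT CTT TCA TCT TGA TTT TGT ACT AAG — ATG at 23, stop TGA at 26 → 6 nt.
Frame -3: ACG TTC AGG AAC TTC TTG TTA TGT GAC GTT TAG CTC TTT CAT CTT GAT TTT GTA CTA — no ATG→stop ORF.
Forward-strand max 24 nt; reverse-strand max 6 nt. The forward strand has the longer ORF.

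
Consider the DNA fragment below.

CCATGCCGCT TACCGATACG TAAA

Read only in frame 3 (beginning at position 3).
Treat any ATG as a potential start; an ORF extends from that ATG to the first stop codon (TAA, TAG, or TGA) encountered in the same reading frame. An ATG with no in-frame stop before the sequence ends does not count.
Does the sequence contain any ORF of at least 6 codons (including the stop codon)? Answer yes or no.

yes

Frame 3: ATG CCG CTT ACC GAT ACG TAA — ATG at 3, stop TAA at 21 → 21 nt.
Frame 3 has an ORF of 7 codons (positions 3–23) ≥ 6, so yes.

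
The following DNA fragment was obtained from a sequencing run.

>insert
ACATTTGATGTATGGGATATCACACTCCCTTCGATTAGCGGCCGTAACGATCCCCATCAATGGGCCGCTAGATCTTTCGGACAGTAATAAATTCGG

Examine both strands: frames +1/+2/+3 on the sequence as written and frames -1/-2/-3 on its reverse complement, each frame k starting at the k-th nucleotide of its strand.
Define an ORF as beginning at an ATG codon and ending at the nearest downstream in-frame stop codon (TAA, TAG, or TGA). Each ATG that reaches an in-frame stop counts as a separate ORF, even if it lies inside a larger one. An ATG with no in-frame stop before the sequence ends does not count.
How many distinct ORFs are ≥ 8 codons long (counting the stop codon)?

Reverse complement (5'→3'): CCGAATTTATTACTGTCCGAAAGATCTAGCGGCCCATTGATGGGGATCGTTACGGCCGCTAATCGAAGGGAGTGTGATATCCCATACATCAAATGT
Frame +1: ACA TTT GAT GTA TGG GAT ATC ACA CTC CCT TCG ATT AGC GGC CGT AAC GAT CCC CAT CAA TGG GCC GCT AGA TCT TTC GGA CAG TAA TAA ATT CGG — no ATG→stop ORF.
Frame +2: CAT TTG ATG TAT GGG ATA TCA CAC TCC CTT CGA TTA GCG GCC GTA ACG ATC CCC ATC AAT GGG CCG CTA GAT CTT TCG GAC AGT AAT AAA TTC — no ATG→stop ORF.
Frame +3: ATT TGA TGT ATG GGA TAT CAC ACT CCC TTC GAT TAG CGG CCG TAA CGA TCC CCA TCA ATG GGC CGC TAG ATC TTT CGG ACA GTA ATA AAT TCG — ATG at 12, stop TAG at 36 → 27 nt; ATG at 60, stop TAG at 69 → 12 nt.
Frame -1: CCG AAT TTA TTA CTG TCC GAA AGA TCT AGC GGC CCA TTG ATG GGG ATC GTT ACG GCC GCT AAT CGA AGG GAG TGT GAT ATC CCA TAC ATC AAA TGT — no ATG→stop ORF.
Frame -2: CGA ATT TAT TAC TGT CCG AAA GAT CTA GCG GCC CAT TGA TGG GGA TCG TTA CGG CCG CTA ATC GAA GGG AGT GTG ATA TCC CAT ACA TCA AAT — no ATG→stop ORF.
Frame -3: GAA TTT ATT ACT GTC CGA AAG ATC TAG CGG CCC ATT GAT GGG GAT CGT TAC GGC CGC TAA TCG AAG GGA GTG TGA TAT CCC ATA CAT CAA ATG — no ATG→stop ORF.
ORFs ≥ 8 codons: frame +3 12–38 (9 codons). Count = 1.

1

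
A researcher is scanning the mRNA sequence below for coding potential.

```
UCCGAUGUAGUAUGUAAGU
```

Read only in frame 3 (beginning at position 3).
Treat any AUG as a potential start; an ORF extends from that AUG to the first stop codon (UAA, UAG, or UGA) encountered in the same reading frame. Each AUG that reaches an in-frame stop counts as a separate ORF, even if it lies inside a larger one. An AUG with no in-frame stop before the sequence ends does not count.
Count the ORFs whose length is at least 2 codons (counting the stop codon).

Frame 3: CGA UGU AGU AUG UAA — AUG at 12, stop UAA at 15 → 6 nt.
ORFs ≥ 2 codons: frame 3 12–17 (2 codons). Count = 1.

1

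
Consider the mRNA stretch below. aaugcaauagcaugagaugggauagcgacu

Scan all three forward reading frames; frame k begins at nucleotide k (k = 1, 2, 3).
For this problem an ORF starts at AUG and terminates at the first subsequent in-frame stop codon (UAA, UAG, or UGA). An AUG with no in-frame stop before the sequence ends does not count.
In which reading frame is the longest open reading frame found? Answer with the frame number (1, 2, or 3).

Frame 1: AAU GCA AUA GCA UGA GAU GGG AUA GCG ACU — no AUG→stop ORF.
Frame 2: AUG CAA UAG CAU GAG AUG GGA UAG CGA — AUG at 2, stop UAG at 8 → 9 nt; AUG at 17, stop UAG at 23 → 9 nt.
Frame 3: UGC AAU AGC AUG AGA UGG GAU AGC GAC — no AUG→stop ORF.
Longest ORF is 9 nt in frame 2 (positions 2–10).

2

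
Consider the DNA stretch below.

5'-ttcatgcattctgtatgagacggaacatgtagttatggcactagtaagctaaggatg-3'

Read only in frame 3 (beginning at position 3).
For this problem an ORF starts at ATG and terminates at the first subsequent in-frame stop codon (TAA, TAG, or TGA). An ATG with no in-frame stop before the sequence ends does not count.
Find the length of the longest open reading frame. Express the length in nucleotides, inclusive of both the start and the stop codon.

18

Frame 3: CAT GCA TTC TGT ATG AGA CGG AAC ATG TAG TTA TGG CAC TAG TAA GCT AAG GAT — ATG at 15, stop TAG at 30 → 18 nt; ATG at 27, stop TAG at 30 → 6 nt.
Longest: frame 3, positions 15–32, 18 nt = 6 codons = 5 aa. → 18 nucleotides.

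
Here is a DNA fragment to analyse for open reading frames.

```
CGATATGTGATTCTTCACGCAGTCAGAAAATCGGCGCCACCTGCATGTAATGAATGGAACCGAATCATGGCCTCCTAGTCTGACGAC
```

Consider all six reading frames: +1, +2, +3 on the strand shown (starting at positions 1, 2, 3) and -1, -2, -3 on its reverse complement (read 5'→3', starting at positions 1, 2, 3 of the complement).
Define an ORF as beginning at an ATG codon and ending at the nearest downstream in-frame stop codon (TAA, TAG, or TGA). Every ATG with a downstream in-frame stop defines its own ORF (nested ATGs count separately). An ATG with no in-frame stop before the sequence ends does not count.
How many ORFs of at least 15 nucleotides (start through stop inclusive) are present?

3

Reverse complement (5'→3'): GTCGTCAGACTAGGAGGCCATGATTCGGTTCCATTCATTACATGCAGGTGGCGCCGATTTTCTGACTGCGTGAAGAATCACATATCG
Frame +1: CGA TAT GTG ATT CTT CAC GCA GTC AGA AAA TCG GCG CCA CCT GCA TGT AAT GAA TGG AAC CGA ATC ATG GCC TCC TAG TCT GAC GAC — ATG at 67, stop TAG at 76 → 12 nt.
Frame +2: GAT ATG TGA TTC TTC ACG CAG TCA GAA AAT CGG CGC CAC CTG CAT GTA ATG AAT GGA ACC GAA TCA TGG CCT CCT AGT CTG ACG — ATG at 5, stop TGA at 8 → 6 nt.
Frame +3: ATA TGT GAT TCT TCA CGC AGT CAG AAA ATC GGC GCC ACC TGC ATG TAA TGA ATG GAA CCG AAT CAT GGC CTC CTA GTC TGA CGA — ATG at 45, stop TAA at 48 → 6 nt; ATG at 54, stop TGA at 81 → 30 nt.
Frame -1: GTC GTC AGA CTA GGA GGC CAT GAT TCG GTT CCA TTC ATT ACA TGC AGG TGG CGC CGA TTT TCT GAC TGC GTG AAG AAT CAC ATA TCG — no ATG→stop ORF.
Frame -2: TCG TCA GAC TAG GAG GCC ATG ATT CGG TTC CAT TCA TTA CAT GCA GGT GGC GCC GAT TTT CTG ACT GCG TGA AGA ATC ACA TAT — ATG at 20, stop TGA at 71 → 54 nt.
Frame -3: CGT CAG ACT AGG AGG CCA TGA TTC GGT TCC ATT CAT TAC ATG CAG GTG GCG CCG ATT TTC TGA CTG CGT GAA GAA TCA CAT ATC — ATG at 42, stop TGA at 63 → 24 nt.
ORFs ≥ 15 nucleotides: frame +3 54–83 (30 nucleotides), frame -2 20–73 (54 nucleotides), frame -3 42–65 (24 nucleotides). Count = 3.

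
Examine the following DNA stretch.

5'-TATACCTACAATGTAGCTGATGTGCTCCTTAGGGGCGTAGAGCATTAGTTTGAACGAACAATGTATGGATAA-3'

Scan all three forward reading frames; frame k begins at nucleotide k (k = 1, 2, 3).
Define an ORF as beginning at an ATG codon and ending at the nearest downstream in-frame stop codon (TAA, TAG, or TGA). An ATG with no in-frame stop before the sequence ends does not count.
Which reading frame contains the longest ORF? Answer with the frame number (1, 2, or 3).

Frame 1: TAT ACC TAC AAT GTA GCT GAT GTG CTC CTT AGG GGC GTA GAG CAT TAG TTT GAA CGA ACA ATG TAT GGA TAA — ATG at 61, stop TAA at 70 → 12 nt.
Frame 2: ATA CCT ACA ATG TAG CTG ATG TGC TCC TTA GGG GCG TAG AGC ATT AGT TTG AAC GAA CAA TGT ATG GAT — ATG at 11, stop TAG at 14 → 6 nt; ATG at 20, stop TAG at 38 → 21 nt.
Frame 3: TAC CTA CAA TGT AGC TGA TGT GCT CCT TAG GGG CGT AGA GCA TTA GTT TGA ACG AAC AAT GTA TGG ATA — no ATG→stop ORF.
Longest ORF is 21 nt in frame 2 (positions 20–40).

2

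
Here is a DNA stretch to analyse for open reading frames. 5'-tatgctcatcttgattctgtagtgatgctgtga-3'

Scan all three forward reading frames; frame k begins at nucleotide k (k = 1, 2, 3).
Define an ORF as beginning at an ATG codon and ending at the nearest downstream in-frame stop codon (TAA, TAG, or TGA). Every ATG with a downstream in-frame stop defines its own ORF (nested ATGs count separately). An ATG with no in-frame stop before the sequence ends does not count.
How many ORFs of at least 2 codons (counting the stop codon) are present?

2

Frame 1: TAT GCT CAT CTT GAT TCT GTA GTG ATG CTG TGA — ATG at 25, stop TGA at 31 → 9 nt.
Frame 2: ATG CTC ATC TTG ATT CTG TAG TGA TGC TGT — ATG at 2, stop TAG at 20 → 21 nt.
Frame 3: TGC TCA TCT TGA TTC TGT AGT GAT GCT GTG — no ATG→stop ORF.
ORFs ≥ 2 codons: frame 1 25–33 (3 codons), frame 2 2–22 (7 codons). Count = 2.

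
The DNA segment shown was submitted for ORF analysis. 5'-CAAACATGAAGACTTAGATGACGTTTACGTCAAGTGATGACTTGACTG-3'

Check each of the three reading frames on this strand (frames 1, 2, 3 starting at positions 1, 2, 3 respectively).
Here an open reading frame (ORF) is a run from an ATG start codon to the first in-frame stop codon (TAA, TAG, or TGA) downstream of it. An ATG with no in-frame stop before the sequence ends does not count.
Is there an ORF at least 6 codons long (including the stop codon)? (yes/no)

Frame 1: CAA ACA TGA AGA CTT AGA TGA CGT TTA CGT CAA GTG ATG ACT TGA CTG — ATG at 37, stop TGA at 43 → 9 nt.
Frame 2: AAA CAT GAA GAC TTA GAT GAC GTT TAC GTC AAG TGA TGA CTT GAC — no ATG→stop ORF.
Frame 3: AAC ATG AAG ACT TAG ATG ACG TTT ACG TCA AGT GAT GAC TTG ACT — ATG at 6, stop TAG at 15 → 12 nt.
Largest ORF found is 4 codons < 6, so no.

no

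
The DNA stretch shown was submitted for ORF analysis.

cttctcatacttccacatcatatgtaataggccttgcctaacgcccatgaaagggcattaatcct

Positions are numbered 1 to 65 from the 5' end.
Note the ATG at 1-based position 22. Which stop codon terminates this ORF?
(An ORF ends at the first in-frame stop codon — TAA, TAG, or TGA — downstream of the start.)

TAA

Codons from position 22: ATG (22–24), TAA (25–27).
The first in-frame stop codon is TAA.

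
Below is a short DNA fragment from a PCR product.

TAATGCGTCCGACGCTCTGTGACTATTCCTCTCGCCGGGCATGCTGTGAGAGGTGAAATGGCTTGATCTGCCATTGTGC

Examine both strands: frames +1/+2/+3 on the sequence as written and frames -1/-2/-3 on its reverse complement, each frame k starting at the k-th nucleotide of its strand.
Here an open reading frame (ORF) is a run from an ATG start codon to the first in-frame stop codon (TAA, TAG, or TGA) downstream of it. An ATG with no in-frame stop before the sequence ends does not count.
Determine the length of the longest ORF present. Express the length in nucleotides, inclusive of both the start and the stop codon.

54

Reverse complement (5'→3'): GCACAATGGCAGATCAAGCCATTTCACCTCTCACAGCATGCCCGGCGAGAGGAATAGTCACAGAGCGTCGGACGCATTA
Frame +1: TAA TGC GTC CGA CGC TCT GTG ACT ATT CCT CTC GCC GGG CAT GCT GTG AGA GGT GAA ATG GCT TGA TCT GCC ATT GTG — ATG at 58, stop TGA at 64 → 9 nt.
Frame +2: AAT GCG TCC GAC GCT CTG TGA CTA TTC CTC TCG CCG GGC ATG CTG TGA GAG GTG AAA TGG CTT GAT CTG CCA TTG TGC — ATG at 41, stop TGA at 47 → 9 nt.
Frame +3: ATG CGT CCG ACG CTC TGT GAC TAT TCC TCT CGC CGG GCA TGC TGT GAG AGG TGA AAT GGC TTG ATC TGC CAT TGT — ATG at 3, stop TGA at 54 → 54 nt.
Frame -1: GCA CAA TGG CAG ATC AAG CCA TTT CAC CTC TCA CAG CAT GCC CGG CGA GAG GAA TAG TCA CAG AGC GTC GGA CGC ATT — no ATG→stop ORF.
Frame -2: CAC AAT GGC AGA TCA AGC CAT TTC ACC TCT CAC AGC ATG CCC GGC GAG AGG AAT AGT CAC AGA GCG TCG GAC GCA TTA — no ATG→stop ORF.
Frame -3: ACA ATG GCA GAT CAA GCC ATT TCA CCT CTC ACA GCA TGC CCG GCG AGA GGA ATA GTC ACA GAG CGT CGG ACG CAT — no ATG→stop ORF.
Longest: frame +3, positions 3–56, 54 nt = 18 codons = 17 aa. → 54 nucleotides.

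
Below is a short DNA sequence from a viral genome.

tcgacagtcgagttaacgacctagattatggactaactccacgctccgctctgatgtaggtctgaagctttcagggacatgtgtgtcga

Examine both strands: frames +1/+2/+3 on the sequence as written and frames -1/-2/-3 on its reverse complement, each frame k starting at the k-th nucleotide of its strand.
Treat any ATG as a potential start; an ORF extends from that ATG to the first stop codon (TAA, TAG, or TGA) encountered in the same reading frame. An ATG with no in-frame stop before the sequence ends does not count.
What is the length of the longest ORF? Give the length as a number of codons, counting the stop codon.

Reverse complement (5'→3'): TCGACACACATGTCCCTGAAAGCTTCAGACCTACATCAGAGCGGAGCGTGGAGTTAGTCCATAATCTAGGTCGTTAACTCGACTGTCGA
Frame +1: TCG ACA GTC GAG TTA ACG ACC TAG ATT ATG GAC TAA CTC CAC GCT CCG CTC TGA TGT AGG TCT GAA GCT TTC AGG GAC ATG TGT GTC — ATG at 28, stop TAA at 34 → 9 nt.
Frame +2: CGA CAG TCG AGT TAA CGA CCT AGA TTA TGG ACT AAC TCC ACG CTC CGC TCT GAT GTA GGT CTG AAG CTT TCA GGG ACA TGT GTG TCG — no ATG→stop ORF.
Frame +3: GAC AGT CGA GTT AAC GAC CTA GAT TAT GGA CTA ACT CCA CGC TCC GCT CTG ATG TAG GTC TGA AGC TTT CAG GGA CAT GTG TGT CGA — ATG at 54, stop TAG at 57 → 6 nt.
Frame -1: TCG ACA CAC ATG TCC CTG AAA GCT TCA GAC CTA CAT CAG AGC GGA GCG TGG AGT TAG TCC ATA ATC TAG GTC GTT AAC TCG ACT GTC — ATG at 10, stop TAG at 55 → 48 nt.
Frame -2: CGA CAC ACA TGT CCC TGA AAG CTT CAG ACC TAC ATC AGA GCG GAG CGT GGA GTT AGT CCA TAA TCT AGG TCG TTA ACT CGA CTG TCG — no ATG→stop ORF.
Frame -3: GAC ACA CAT GTC CCT GAA AGC TTC AGA CCT ACA TCA GAG CGG AGC GTG GAG TTA GTC CAT AAT CTA GGT CGT TAA CTC GAC TGT CGA — no ATG→stop ORF.
Longest: frame -1, positions 10–57, 48 nt = 16 codons = 15 aa. → 16 codons.

16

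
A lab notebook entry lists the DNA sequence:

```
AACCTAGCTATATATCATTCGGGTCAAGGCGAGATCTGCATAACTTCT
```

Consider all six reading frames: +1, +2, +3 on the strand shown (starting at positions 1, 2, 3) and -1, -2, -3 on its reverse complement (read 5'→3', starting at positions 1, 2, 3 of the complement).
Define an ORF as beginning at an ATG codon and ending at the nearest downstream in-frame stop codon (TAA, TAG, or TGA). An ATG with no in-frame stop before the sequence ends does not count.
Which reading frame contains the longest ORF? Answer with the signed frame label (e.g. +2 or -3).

-2

Reverse complement (5'→3'): AGAAGTTATGCAGATCTCGCCTTGACCCGAATGATATATAGCTAGGTT
Frame +1: AAC CTA GCT ATA TAT CAT TCG GGT CAA GGC GAG ATC TGC ATA ACT TCT — no ATG→stop ORF.
Frame +2: ACC TAG CTA TAT ATC ATT CGG GTC AAG GCG AGA TCT GCA TAA CTT — no ATG→stop ORF.
Frame +3: CCT AGC TAT ATA TCA TTC GGG TCA AGG CGA GAT CTG CAT AAC TTC — no ATG→stop ORF.
Frame -1: AGA AGT TAT GCA GAT CTC GCC TTG ACC CGA ATG ATA TAT AGC TAG GTT — ATG at 31, stop TAG at 43 → 15 nt.
Frame -2: GAA GTT ATG CAG ATC TCG CCT TGA CCC GAA TGA TAT ATA GCT AGG — ATG at 8, stop TGA at 23 → 18 nt.
Frame -3: AAG TTA TGC AGA TCT CGC CTT GAC CCG AAT GAT ATA TAG CTA GGT — no ATG→stop ORF.
Longest ORF is 18 nt in frame -2 (positions 8–25).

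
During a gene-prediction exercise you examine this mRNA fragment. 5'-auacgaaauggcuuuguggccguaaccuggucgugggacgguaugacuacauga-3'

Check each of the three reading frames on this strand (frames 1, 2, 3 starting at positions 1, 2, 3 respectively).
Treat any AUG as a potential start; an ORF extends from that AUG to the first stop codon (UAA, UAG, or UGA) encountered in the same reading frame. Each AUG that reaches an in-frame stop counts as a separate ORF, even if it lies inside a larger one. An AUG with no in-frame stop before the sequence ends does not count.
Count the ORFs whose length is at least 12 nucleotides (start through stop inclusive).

2

Frame 1: AUA CGA AAU GGC UUU GUG GCC GUA ACC UGG UCG UGG GAC GGU AUG ACU ACA UGA — AUG at 43, stop UGA at 52 → 12 nt.
Frame 2: UAC GAA AUG GCU UUG UGG CCG UAA CCU GGU CGU GGG ACG GUA UGA CUA CAU — AUG at 8, stop UAA at 23 → 18 nt.
Frame 3: ACG AAA UGG CUU UGU GGC CGU AAC CUG GUC GUG GGA CGG UAU GAC UAC AUG — no AUG→stop ORF.
ORFs ≥ 12 nucleotides: frame 1 43–54 (12 nucleotides), frame 2 8–25 (18 nucleotides). Count = 2.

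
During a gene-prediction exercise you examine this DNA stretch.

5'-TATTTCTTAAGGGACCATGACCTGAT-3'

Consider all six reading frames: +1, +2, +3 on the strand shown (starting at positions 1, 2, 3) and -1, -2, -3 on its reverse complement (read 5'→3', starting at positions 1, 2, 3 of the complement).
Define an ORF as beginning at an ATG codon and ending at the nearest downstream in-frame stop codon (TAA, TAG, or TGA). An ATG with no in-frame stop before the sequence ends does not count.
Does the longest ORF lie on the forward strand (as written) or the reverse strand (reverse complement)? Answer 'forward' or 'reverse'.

reverse

Reverse complement (5'→3'): ATCAGGTCATGGTCCCTTAAGAAATA
Frame +1: TAT TTC TTA AGG GAC CAT GAC CTG — no ATG→stop ORF.
Frame +2: ATT TCT TAA GGG ACC ATG ACC TGA — ATG at 17, stop TGA at 23 → 9 nt.
Frame +3: TTT CTT AAG GGA CCA TGA CCT GAT — no ATG→stop ORF.
Frame -1: ATC AGG TCA TGG TCC CTT AAG AAA — no ATG→stop ORF.
Frame -2: TCA GGT CAT GGT CCC TTA AGA AAT — no ATG→stop ORF.
Frame -3: CAG GTC ATG GTC CCT TAA GAA ATA — ATG at 9, stop TAA at 18 → 12 nt.
Forward-strand max 9 nt; reverse-strand max 12 nt. The reverse strand has the longer ORF.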